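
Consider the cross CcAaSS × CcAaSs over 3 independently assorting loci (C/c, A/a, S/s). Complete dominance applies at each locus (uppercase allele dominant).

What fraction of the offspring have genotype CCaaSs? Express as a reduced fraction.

P(CCaaSs) = 1/32

CcAaSS gametes: CAS×2, CaS×2, cAS×2, caS×2
CcAaSs gametes: CAS×1, CAs×1, CaS×1, Cas×1, cAS×1, cAs×1, caS×1, cas×1
CcAaSS×CcAaSs grid (8·8=64): CCAASS=2 CCAASs=2 CCAaSS=4 CCAaSs=4 CCaaSS=2 CCaaSs=2 CcAASS=4 CcAASs=4 CcAaSS=8 CcAaSs=8 CcaaSS=4 CcaaSs=4 ccAASS=2 ccAASs=2 ccAaSS=4 ccAaSs=4 ccaaSS=2 ccaaSs=2
CCaaSs hits 2/64; gcd=2; 2÷2/64÷2 = 1/32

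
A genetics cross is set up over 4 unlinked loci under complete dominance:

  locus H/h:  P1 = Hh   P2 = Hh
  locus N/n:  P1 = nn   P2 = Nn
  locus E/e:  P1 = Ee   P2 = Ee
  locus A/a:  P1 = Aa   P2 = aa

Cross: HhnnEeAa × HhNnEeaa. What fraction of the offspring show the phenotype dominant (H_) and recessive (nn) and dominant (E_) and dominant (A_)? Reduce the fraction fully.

P(H_ nn E_ A_) = 9/64

HhnnEeAa gametes: HnEA×2, HnEa×2, HneA×2, Hnea×2, hnEA×2, hnEa×2, hneA×2, hnea×2
HhNnEeaa gametes: HNEa×2, HNea×2, HnEa×2, Hnea×2, hNEa×2, hNea×2, hnEa×2, hnea×2
HhnnEeAa×HhNnEeaa grid (16·16=256): HHNnEEAa=4 HHNnEEaa=4 HHNnEeAa=8 HHNnEeaa=8 HHNneeAa=4 HHNneeaa=4 HHnnEEAa=4 HHnnEEaa=4 HHnnEeAa=8 HHnnEeaa=8 HHnneeAa=4 HHnneeaa=4 HhNnEEAa=8 HhNnEEaa=8 HhNnEeAa=16 HhNnEeaa=16 HhNneeAa=8 HhNneeaa=8 HhnnEEAa=8 HhnnEEaa=8 HhnnEeAa=16 HhnnEeaa=16 HhnneeAa=8 Hhnneeaa=8 hhNnEEAa=4 hhNnEEaa=4 hhNnEeAa=8 hhNnEeaa=8 hhNneeAa=4 hhNneeaa=4 hhnnEEAa=4 hhnnEEaa=4 hhnnEeAa=8 hhnnEeaa=8 hhnneeAa=4 hhnneeaa=4
H_ nn E_ A_ hits 36/256; gcd=4; 36÷4/256÷4 = 9/64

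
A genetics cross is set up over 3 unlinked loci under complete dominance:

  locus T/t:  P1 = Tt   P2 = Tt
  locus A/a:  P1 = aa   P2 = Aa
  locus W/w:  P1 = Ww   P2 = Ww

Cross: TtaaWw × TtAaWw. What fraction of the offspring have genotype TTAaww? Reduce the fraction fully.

TtaaWw gametes: TaW×2, Taw×2, taW×2, taw×2
TtAaWw gametes: TAW×1, TAw×1, TaW×1, Taw×1, tAW×1, tAw×1, taW×1, taw×1
TtaaWw×TtAaWw grid (8·8=64): TTAaWW=2 TTAaWw=4 TTAaww=2 TTaaWW=2 TTaaWw=4 TTaaww=2 TtAaWW=4 TtAaWw=8 TtAaww=4 TtaaWW=4 TtaaWw=8 Ttaaww=4 ttAaWW=2 ttAaWw=4 ttAaww=2 ttaaWW=2 ttaaWw=4 ttaaww=2
TTAaww hits 2/64; gcd=2; 2÷2/64÷2 = 1/32

P(TTAaww) = 1/32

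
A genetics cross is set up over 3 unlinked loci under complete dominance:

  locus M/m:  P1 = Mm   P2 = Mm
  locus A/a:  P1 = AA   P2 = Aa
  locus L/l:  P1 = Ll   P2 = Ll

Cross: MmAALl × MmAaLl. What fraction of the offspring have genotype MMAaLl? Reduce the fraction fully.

P(MMAaLl) = 1/16

MmAALl gametes: MAL×2, MAl×2, mAL×2, mAl×2
MmAaLl gametes: MAL×1, MAl×1, MaL×1, Mal×1, mAL×1, mAl×1, maL×1, mal×1
MmAALl×MmAaLl grid (8·8=64): MMAALL=2 MMAALl=4 MMAAll=2 MMAaLL=2 MMAaLl=4 MMAall=2 MmAALL=4 MmAALl=8 MmAAll=4 MmAaLL=4 MmAaLl=8 MmAall=4 mmAALL=2 mmAALl=4 mmAAll=2 mmAaLL=2 mmAaLl=4 mmAall=2
MMAaLl hits 4/64; gcd=4; 4÷4/64÷4 = 1/16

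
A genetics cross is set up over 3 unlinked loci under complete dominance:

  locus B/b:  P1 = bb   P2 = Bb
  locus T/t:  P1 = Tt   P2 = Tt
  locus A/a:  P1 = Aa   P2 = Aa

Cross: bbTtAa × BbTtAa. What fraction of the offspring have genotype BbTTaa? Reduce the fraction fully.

bbTtAa gametes: bTA×2, bTa×2, btA×2, bta×2
BbTtAa gametes: BTA×1, BTa×1, BtA×1, Bta×1, bTA×1, bTa×1, btA×1, bta×1
bbTtAa×BbTtAa grid (8·8=64): BbTTAA=2 BbTTAa=4 BbTTaa=2 BbTtAA=4 BbTtAa=8 BbTtaa=4 BbttAA=2 BbttAa=4 Bbttaa=2 bbTTAA=2 bbTTAa=4 bbTTaa=2 bbTtAA=4 bbTtAa=8 bbTtaa=4 bbttAA=2 bbttAa=4 bbttaa=2
BbTTaa hits 2/64; gcd=2; 2÷2/64÷2 = 1/32

P(BbTTaa) = 1/32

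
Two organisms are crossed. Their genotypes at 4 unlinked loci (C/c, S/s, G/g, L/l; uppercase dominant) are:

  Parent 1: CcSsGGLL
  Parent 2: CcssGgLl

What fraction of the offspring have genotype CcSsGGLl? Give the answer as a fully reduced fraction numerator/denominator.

P(CcSsGGLl) = 1/16

CcSsGGLL gametes: CSGL×4, CsGL×4, cSGL×4, csGL×4
CcssGgLl gametes: CsGL×2, CsGl×2, CsgL×2, Csgl×2, csGL×2, csGl×2, csgL×2, csgl×2
CcSsGGLL×CcssGgLl grid (16·16=256): CCSsGGLL=8 CCSsGGLl=8 CCSsGgLL=8 CCSsGgLl=8 CCssGGLL=8 CCssGGLl=8 CCssGgLL=8 CCssGgLl=8 CcSsGGLL=16 CcSsGGLl=16 CcSsGgLL=16 CcSsGgLl=16 CcssGGLL=16 CcssGGLl=16 CcssGgLL=16 CcssGgLl=16 ccSsGGLL=8 ccSsGGLl=8 ccSsGgLL=8 ccSsGgLl=8 ccssGGLL=8 ccssGGLl=8 ccssGgLL=8 ccssGgLl=8
CcSsGGLl hits 16/256; gcd=16; 16÷16/256÷16 = 1/16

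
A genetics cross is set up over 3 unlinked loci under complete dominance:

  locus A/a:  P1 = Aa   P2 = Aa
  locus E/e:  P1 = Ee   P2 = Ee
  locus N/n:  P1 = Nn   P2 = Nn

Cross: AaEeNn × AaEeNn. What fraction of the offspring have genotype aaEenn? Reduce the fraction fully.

AaEeNn gametes: AEN×1, AEn×1, AeN×1, Aen×1, aEN×1, aEn×1, aeN×1, aen×1
AaEeNn gametes: AEN×1, AEn×1, AeN×1, Aen×1, aEN×1, aEn×1, aeN×1, aen×1
AaEeNn×AaEeNn grid (8·8=64): AAEENN=1 AAEENn=2 AAEEnn=1 AAEeNN=2 AAEeNn=4 AAEenn=2 AAeeNN=1 AAeeNn=2 AAeenn=1 AaEENN=2 AaEENn=4 AaEEnn=2 AaEeNN=4 AaEeNn=8 AaEenn=4 AaeeNN=2 AaeeNn=4 Aaeenn=2 aaEENN=1 aaEENn=2 aaEEnn=1 aaEeNN=2 aaEeNn=4 aaEenn=2 aaeeNN=1 aaeeNn=2 aaeenn=1
aaEenn hits 2/64; gcd=2; 2÷2/64÷2 = 1/32

P(aaEenn) = 1/32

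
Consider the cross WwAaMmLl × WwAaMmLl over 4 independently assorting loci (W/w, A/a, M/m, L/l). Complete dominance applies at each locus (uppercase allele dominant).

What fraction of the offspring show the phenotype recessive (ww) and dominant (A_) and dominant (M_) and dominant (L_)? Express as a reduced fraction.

P(ww A_ M_ L_) = 27/256

WwAaMmLl gametes: WAML×1, WAMl×1, WAmL×1, WAml×1, WaML×1, WaMl×1, WamL×1, Waml×1, wAML×1, wAMl×1, wAmL×1, wAml×1, waML×1, waMl×1, wamL×1, waml×1
WwAaMmLl gametes: WAML×1, WAMl×1, WAmL×1, WAml×1, WaML×1, WaMl×1, WamL×1, Waml×1, wAML×1, wAMl×1, wAmL×1, wAml×1, waML×1, waMl×1, wamL×1, waml×1
WwAaMmLl×WwAaMmLl grid (16·16=256): WWAAMMLL=1 WWAAMMLl=2 WWAAMMll=1 WWAAMmLL=2 WWAAMmLl=4 WWAAMmll=2 WWAAmmLL=1 WWAAmmLl=2 WWAAmmll=1 WWAaMMLL=2 WWAaMMLl=4 WWAaMMll=2 WWAaMmLL=4 WWAaMmLl=8 WWAaMmll=4 WWAammLL=2 WWAammLl=4 WWAammll=2 WWaaMMLL=1 WWaaMMLl=2 WWaaMMll=1 WWaaMmLL=2 WWaaMmLl=4 WWaaMmll=2 WWaammLL=1 WWaammLl=2 WWaammll=1 WwAAMMLL=2 WwAAMMLl=4 WwAAMMll=2 WwAAMmLL=4 WwAAMmLl=8 WwAAMmll=4 WwAAmmLL=2 WwAAmmLl=4 WwAAmmll=2 WwAaMMLL=4 WwAaMMLl=8 WwAaMMll=4 WwAaMmLL=8 WwAaMmLl=16 WwAaMmll=8 WwAammLL=4 WwAammLl=8 WwAammll=4 WwaaMMLL=2 WwaaMMLl=4 WwaaMMll=2 WwaaMmLL=4 WwaaMmLl=8 WwaaMmll=4 WwaammLL=2 WwaammLl=4 Wwaammll=2 wwAAMMLL=1 wwAAMMLl=2 wwAAMMll=1 wwAAMmLL=2 wwAAMmLl=4 wwAAMmll=2 wwAAmmLL=1 wwAAmmLl=2 wwAAmmll=1 wwAaMMLL=2 wwAaMMLl=4 wwAaMMll=2 wwAaMmLL=4 wwAaMmLl=8 wwAaMmll=4 wwAammLL=2 wwAammLl=4 wwAammll=2 wwaaMMLL=1 wwaaMMLl=2 wwaaMMll=1 wwaaMmLL=2 wwaaMmLl=4 wwaaMmll=2 wwaammLL=1 wwaammLl=2 wwaammll=1
ww A_ M_ L_ hits 27/256; gcd=1; 27÷1/256÷1 = 27/256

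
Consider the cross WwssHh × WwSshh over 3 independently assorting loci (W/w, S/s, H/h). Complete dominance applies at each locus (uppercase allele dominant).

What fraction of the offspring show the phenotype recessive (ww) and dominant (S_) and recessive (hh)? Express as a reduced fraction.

WwssHh gametes: WsH×2, Wsh×2, wsH×2, wsh×2
WwSshh gametes: WSh×2, Wsh×2, wSh×2, wsh×2
WwssHh×WwSshh grid (8·8=64): WWSsHh=4 WWSshh=4 WWssHh=4 WWsshh=4 WwSsHh=8 WwSshh=8 WwssHh=8 Wwsshh=8 wwSsHh=4 wwSshh=4 wwssHh=4 wwsshh=4
ww S_ hh hits 4/64; gcd=4; 4÷4/64÷4 = 1/16

P(ww S_ hh) = 1/16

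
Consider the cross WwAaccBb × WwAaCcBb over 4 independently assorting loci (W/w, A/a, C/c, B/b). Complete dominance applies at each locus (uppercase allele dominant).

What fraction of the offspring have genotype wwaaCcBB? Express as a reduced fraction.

WwAaccBb gametes: WAcB×2, WAcb×2, WacB×2, Wacb×2, wAcB×2, wAcb×2, wacB×2, wacb×2
WwAaCcBb gametes: WACB×1, WACb×1, WAcB×1, WAcb×1, WaCB×1, WaCb×1, WacB×1, Wacb×1, wACB×1, wACb×1, wAcB×1, wAcb×1, waCB×1, waCb×1, wacB×1, wacb×1
WwAaccBb×WwAaCcBb grid (16·16=256): WWAACcBB=2 WWAACcBb=4 WWAACcbb=2 WWAAccBB=2 WWAAccBb=4 WWAAccbb=2 WWAaCcBB=4 WWAaCcBb=8 WWAaCcbb=4 WWAaccBB=4 WWAaccBb=8 WWAaccbb=4 WWaaCcBB=2 WWaaCcBb=4 WWaaCcbb=2 WWaaccBB=2 WWaaccBb=4 WWaaccbb=2 WwAACcBB=4 WwAACcBb=8 WwAACcbb=4 WwAAccBB=4 WwAAccBb=8 WwAAccbb=4 WwAaCcBB=8 WwAaCcBb=16 WwAaCcbb=8 WwAaccBB=8 WwAaccBb=16 WwAaccbb=8 WwaaCcBB=4 WwaaCcBb=8 WwaaCcbb=4 WwaaccBB=4 WwaaccBb=8 Wwaaccbb=4 wwAACcBB=2 wwAACcBb=4 wwAACcbb=2 wwAAccBB=2 wwAAccBb=4 wwAAccbb=2 wwAaCcBB=4 wwAaCcBb=8 wwAaCcbb=4 wwAaccBB=4 wwAaccBb=8 wwAaccbb=4 wwaaCcBB=2 wwaaCcBb=4 wwaaCcbb=2 wwaaccBB=2 wwaaccBb=4 wwaaccbb=2
wwaaCcBB hits 2/256; gcd=2; 2÷2/256÷2 = 1/128

P(wwaaCcBB) = 1/128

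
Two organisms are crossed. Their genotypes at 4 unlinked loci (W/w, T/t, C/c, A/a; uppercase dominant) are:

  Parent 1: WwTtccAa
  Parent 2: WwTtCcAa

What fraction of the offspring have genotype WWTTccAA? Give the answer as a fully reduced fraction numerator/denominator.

P(WWTTccAA) = 1/128

WwTtccAa gametes: WTcA×2, WTca×2, WtcA×2, Wtca×2, wTcA×2, wTca×2, wtcA×2, wtca×2
WwTtCcAa gametes: WTCA×1, WTCa×1, WTcA×1, WTca×1, WtCA×1, WtCa×1, WtcA×1, Wtca×1, wTCA×1, wTCa×1, wTcA×1, wTca×1, wtCA×1, wtCa×1, wtcA×1, wtca×1
WwTtccAa×WwTtCcAa grid (16·16=256): WWTTCcAA=2 WWTTCcAa=4 WWTTCcaa=2 WWTTccAA=2 WWTTccAa=4 WWTTccaa=2 WWTtCcAA=4 WWTtCcAa=8 WWTtCcaa=4 WWTtccAA=4 WWTtccAa=8 WWTtccaa=4 WWttCcAA=2 WWttCcAa=4 WWttCcaa=2 WWttccAA=2 WWttccAa=4 WWttccaa=2 WwTTCcAA=4 WwTTCcAa=8 WwTTCcaa=4 WwTTccAA=4 WwTTccAa=8 WwTTccaa=4 WwTtCcAA=8 WwTtCcAa=16 WwTtCcaa=8 WwTtccAA=8 WwTtccAa=16 WwTtccaa=8 WwttCcAA=4 WwttCcAa=8 WwttCcaa=4 WwttccAA=4 WwttccAa=8 Wwttccaa=4 wwTTCcAA=2 wwTTCcAa=4 wwTTCcaa=2 wwTTccAA=2 wwTTccAa=4 wwTTccaa=2 wwTtCcAA=4 wwTtCcAa=8 wwTtCcaa=4 wwTtccAA=4 wwTtccAa=8 wwTtccaa=4 wwttCcAA=2 wwttCcAa=4 wwttCcaa=2 wwttccAA=2 wwttccAa=4 wwttccaa=2
WWTTccAA hits 2/256; gcd=2; 2÷2/256÷2 = 1/128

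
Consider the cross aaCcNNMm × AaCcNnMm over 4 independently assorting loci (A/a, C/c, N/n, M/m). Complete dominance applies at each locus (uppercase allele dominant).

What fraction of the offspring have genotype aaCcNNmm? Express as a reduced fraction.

aaCcNNMm gametes: aCNM×4, aCNm×4, acNM×4, acNm×4
AaCcNnMm gametes: ACNM×1, ACNm×1, ACnM×1, ACnm×1, AcNM×1, AcNm×1, AcnM×1, Acnm×1, aCNM×1, aCNm×1, aCnM×1, aCnm×1, acNM×1, acNm×1, acnM×1, acnm×1
aaCcNNMm×AaCcNnMm grid (16·16=256): AaCCNNMM=4 AaCCNNMm=8 AaCCNNmm=4 AaCCNnMM=4 AaCCNnMm=8 AaCCNnmm=4 AaCcNNMM=8 AaCcNNMm=16 AaCcNNmm=8 AaCcNnMM=8 AaCcNnMm=16 AaCcNnmm=8 AaccNNMM=4 AaccNNMm=8 AaccNNmm=4 AaccNnMM=4 AaccNnMm=8 AaccNnmm=4 aaCCNNMM=4 aaCCNNMm=8 aaCCNNmm=4 aaCCNnMM=4 aaCCNnMm=8 aaCCNnmm=4 aaCcNNMM=8 aaCcNNMm=16 aaCcNNmm=8 aaCcNnMM=8 aaCcNnMm=16 aaCcNnmm=8 aaccNNMM=4 aaccNNMm=8 aaccNNmm=4 aaccNnMM=4 aaccNnMm=8 aaccNnmm=4
aaCcNNmm hits 8/256; gcd=8; 8÷8/256÷8 = 1/32

P(aaCcNNmm) = 1/32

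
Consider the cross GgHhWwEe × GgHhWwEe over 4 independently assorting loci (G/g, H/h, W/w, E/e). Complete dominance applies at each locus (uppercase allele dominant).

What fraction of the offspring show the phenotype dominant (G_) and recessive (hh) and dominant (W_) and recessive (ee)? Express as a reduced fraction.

P(G_ hh W_ ee) = 9/256

GgHhWwEe gametes: GHWE×1, GHWe×1, GHwE×1, GHwe×1, GhWE×1, GhWe×1, GhwE×1, Ghwe×1, gHWE×1, gHWe×1, gHwE×1, gHwe×1, ghWE×1, ghWe×1, ghwE×1, ghwe×1
GgHhWwEe gametes: GHWE×1, GHWe×1, GHwE×1, GHwe×1, GhWE×1, GhWe×1, GhwE×1, Ghwe×1, gHWE×1, gHWe×1, gHwE×1, gHwe×1, ghWE×1, ghWe×1, ghwE×1, ghwe×1
GgHhWwEe×GgHhWwEe grid (16·16=256): GGHHWWEE=1 GGHHWWEe=2 GGHHWWee=1 GGHHWwEE=2 GGHHWwEe=4 GGHHWwee=2 GGHHwwEE=1 GGHHwwEe=2 GGHHwwee=1 GGHhWWEE=2 GGHhWWEe=4 GGHhWWee=2 GGHhWwEE=4 GGHhWwEe=8 GGHhWwee=4 GGHhwwEE=2 GGHhwwEe=4 GGHhwwee=2 GGhhWWEE=1 GGhhWWEe=2 GGhhWWee=1 GGhhWwEE=2 GGhhWwEe=4 GGhhWwee=2 GGhhwwEE=1 GGhhwwEe=2 GGhhwwee=1 GgHHWWEE=2 GgHHWWEe=4 GgHHWWee=2 GgHHWwEE=4 GgHHWwEe=8 GgHHWwee=4 GgHHwwEE=2 GgHHwwEe=4 GgHHwwee=2 GgHhWWEE=4 GgHhWWEe=8 GgHhWWee=4 GgHhWwEE=8 GgHhWwEe=16 GgHhWwee=8 GgHhwwEE=4 GgHhwwEe=8 GgHhwwee=4 GghhWWEE=2 GghhWWEe=4 GghhWWee=2 GghhWwEE=4 GghhWwEe=8 GghhWwee=4 GghhwwEE=2 GghhwwEe=4 Gghhwwee=2 ggHHWWEE=1 ggHHWWEe=2 ggHHWWee=1 ggHHWwEE=2 ggHHWwEe=4 ggHHWwee=2 ggHHwwEE=1 ggHHwwEe=2 ggHHwwee=1 ggHhWWEE=2 ggHhWWEe=4 ggHhWWee=2 ggHhWwEE=4 ggHhWwEe=8 ggHhWwee=4 ggHhwwEE=2 ggHhwwEe=4 ggHhwwee=2 gghhWWEE=1 gghhWWEe=2 gghhWWee=1 gghhWwEE=2 gghhWwEe=4 gghhWwee=2 gghhwwEE=1 gghhwwEe=2 gghhwwee=1
G_ hh W_ ee hits 9/256; gcd=1; 9÷1/256÷1 = 9/256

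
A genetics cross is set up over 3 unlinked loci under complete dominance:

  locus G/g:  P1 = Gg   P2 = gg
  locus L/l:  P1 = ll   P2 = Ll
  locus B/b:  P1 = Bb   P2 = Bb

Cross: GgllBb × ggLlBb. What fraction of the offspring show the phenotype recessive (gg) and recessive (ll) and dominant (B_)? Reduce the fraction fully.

P(gg ll B_) = 3/16

GgllBb gametes: GlB×2, Glb×2, glB×2, glb×2
ggLlBb gametes: gLB×2, gLb×2, glB×2, glb×2
GgllBb×ggLlBb grid (8·8=64): GgLlBB=4 GgLlBb=8 GgLlbb=4 GgllBB=4 GgllBb=8 Ggllbb=4 ggLlBB=4 ggLlBb=8 ggLlbb=4 ggllBB=4 ggllBb=8 ggllbb=4
gg ll B_ hits 12/64; gcd=4; 12÷4/64÷4 = 3/16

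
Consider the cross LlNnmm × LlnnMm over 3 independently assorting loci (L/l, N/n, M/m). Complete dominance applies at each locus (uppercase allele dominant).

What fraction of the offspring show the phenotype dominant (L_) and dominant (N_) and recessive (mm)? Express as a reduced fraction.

P(L_ N_ mm) = 3/16

LlNnmm gametes: LNm×2, Lnm×2, lNm×2, lnm×2
LlnnMm gametes: LnM×2, Lnm×2, lnM×2, lnm×2
LlNnmm×LlnnMm grid (8·8=64): LLNnMm=4 LLNnmm=4 LLnnMm=4 LLnnmm=4 LlNnMm=8 LlNnmm=8 LlnnMm=8 Llnnmm=8 llNnMm=4 llNnmm=4 llnnMm=4 llnnmm=4
L_ N_ mm hits 12/64; gcd=4; 12÷4/64÷4 = 3/16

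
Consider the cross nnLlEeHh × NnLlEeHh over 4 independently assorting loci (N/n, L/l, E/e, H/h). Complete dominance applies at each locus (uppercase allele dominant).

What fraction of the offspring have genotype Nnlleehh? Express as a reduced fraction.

P(Nnlleehh) = 1/128

nnLlEeHh gametes: nLEH×2, nLEh×2, nLeH×2, nLeh×2, nlEH×2, nlEh×2, nleH×2, nleh×2
NnLlEeHh gametes: NLEH×1, NLEh×1, NLeH×1, NLeh×1, NlEH×1, NlEh×1, NleH×1, Nleh×1, nLEH×1, nLEh×1, nLeH×1, nLeh×1, nlEH×1, nlEh×1, nleH×1, nleh×1
nnLlEeHh×NnLlEeHh grid (16·16=256): NnLLEEHH=2 NnLLEEHh=4 NnLLEEhh=2 NnLLEeHH=4 NnLLEeHh=8 NnLLEehh=4 NnLLeeHH=2 NnLLeeHh=4 NnLLeehh=2 NnLlEEHH=4 NnLlEEHh=8 NnLlEEhh=4 NnLlEeHH=8 NnLlEeHh=16 NnLlEehh=8 NnLleeHH=4 NnLleeHh=8 NnLleehh=4 NnllEEHH=2 NnllEEHh=4 NnllEEhh=2 NnllEeHH=4 NnllEeHh=8 NnllEehh=4 NnlleeHH=2 NnlleeHh=4 Nnlleehh=2 nnLLEEHH=2 nnLLEEHh=4 nnLLEEhh=2 nnLLEeHH=4 nnLLEeHh=8 nnLLEehh=4 nnLLeeHH=2 nnLLeeHh=4 nnLLeehh=2 nnLlEEHH=4 nnLlEEHh=8 nnLlEEhh=4 nnLlEeHH=8 nnLlEeHh=16 nnLlEehh=8 nnLleeHH=4 nnLleeHh=8 nnLleehh=4 nnllEEHH=2 nnllEEHh=4 nnllEEhh=2 nnllEeHH=4 nnllEeHh=8 nnllEehh=4 nnlleeHH=2 nnlleeHh=4 nnlleehh=2
Nnlleehh hits 2/256; gcd=2; 2÷2/256÷2 = 1/128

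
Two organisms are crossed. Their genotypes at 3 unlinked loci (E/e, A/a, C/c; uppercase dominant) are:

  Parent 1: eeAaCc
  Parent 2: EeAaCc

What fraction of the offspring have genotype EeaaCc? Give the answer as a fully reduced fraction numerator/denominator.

eeAaCc gametes: eAC×2, eAc×2, eaC×2, eac×2
EeAaCc gametes: EAC×1, EAc×1, EaC×1, Eac×1, eAC×1, eAc×1, eaC×1, eac×1
eeAaCc×EeAaCc grid (8·8=64): EeAACC=2 EeAACc=4 EeAAcc=2 EeAaCC=4 EeAaCc=8 EeAacc=4 EeaaCC=2 EeaaCc=4 Eeaacc=2 eeAACC=2 eeAACc=4 eeAAcc=2 eeAaCC=4 eeAaCc=8 eeAacc=4 eeaaCC=2 eeaaCc=4 eeaacc=2
EeaaCc hits 4/64; gcd=4; 4÷4/64÷4 = 1/16

P(EeaaCc) = 1/16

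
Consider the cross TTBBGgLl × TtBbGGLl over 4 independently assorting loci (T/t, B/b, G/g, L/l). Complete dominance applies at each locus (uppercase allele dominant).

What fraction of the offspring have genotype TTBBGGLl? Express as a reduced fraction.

P(TTBBGGLl) = 1/16

TTBBGgLl gametes: TBGL×4, TBGl×4, TBgL×4, TBgl×4
TtBbGGLl gametes: TBGL×2, TBGl×2, TbGL×2, TbGl×2, tBGL×2, tBGl×2, tbGL×2, tbGl×2
TTBBGgLl×TtBbGGLl grid (16·16=256): TTBBGGLL=8 TTBBGGLl=16 TTBBGGll=8 TTBBGgLL=8 TTBBGgLl=16 TTBBGgll=8 TTBbGGLL=8 TTBbGGLl=16 TTBbGGll=8 TTBbGgLL=8 TTBbGgLl=16 TTBbGgll=8 TtBBGGLL=8 TtBBGGLl=16 TtBBGGll=8 TtBBGgLL=8 TtBBGgLl=16 TtBBGgll=8 TtBbGGLL=8 TtBbGGLl=16 TtBbGGll=8 TtBbGgLL=8 TtBbGgLl=16 TtBbGgll=8
TTBBGGLl hits 16/256; gcd=16; 16÷16/256÷16 = 1/16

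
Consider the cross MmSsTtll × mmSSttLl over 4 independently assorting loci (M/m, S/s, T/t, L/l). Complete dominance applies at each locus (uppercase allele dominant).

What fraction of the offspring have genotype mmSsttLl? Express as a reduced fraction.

MmSsTtll gametes: MSTl×2, MStl×2, MsTl×2, Mstl×2, mSTl×2, mStl×2, msTl×2, mstl×2
mmSSttLl gametes: mStL×8, mStl×8
MmSsTtll×mmSSttLl grid (16·16=256): MmSSTtLl=16 MmSSTtll=16 MmSSttLl=16 MmSSttll=16 MmSsTtLl=16 MmSsTtll=16 MmSsttLl=16 MmSsttll=16 mmSSTtLl=16 mmSSTtll=16 mmSSttLl=16 mmSSttll=16 mmSsTtLl=16 mmSsTtll=16 mmSsttLl=16 mmSsttll=16
mmSsttLl hits 16/256; gcd=16; 16÷16/256÷16 = 1/16

P(mmSsttLl) = 1/16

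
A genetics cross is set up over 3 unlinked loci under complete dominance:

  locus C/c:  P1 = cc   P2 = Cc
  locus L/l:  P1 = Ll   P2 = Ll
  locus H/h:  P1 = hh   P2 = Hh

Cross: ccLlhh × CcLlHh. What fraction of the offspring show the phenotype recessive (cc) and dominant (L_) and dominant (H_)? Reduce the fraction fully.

ccLlhh gametes: cLh×4, clh×4
CcLlHh gametes: CLH×1, CLh×1, ClH×1, Clh×1, cLH×1, cLh×1, clH×1, clh×1
ccLlhh×CcLlHh grid (8·8=64): CcLLHh=4 CcLLhh=4 CcLlHh=8 CcLlhh=8 CcllHh=4 Ccllhh=4 ccLLHh=4 ccLLhh=4 ccLlHh=8 ccLlhh=8 ccllHh=4 ccllhh=4
cc L_ H_ hits 12/64; gcd=4; 12÷4/64÷4 = 3/16

P(cc L_ H_) = 3/16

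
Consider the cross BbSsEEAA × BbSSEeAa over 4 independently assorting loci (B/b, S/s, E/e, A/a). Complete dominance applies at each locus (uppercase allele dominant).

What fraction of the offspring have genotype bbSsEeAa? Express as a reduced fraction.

P(bbSsEeAa) = 1/32

BbSsEEAA gametes: BSEA×4, BsEA×4, bSEA×4, bsEA×4
BbSSEeAa gametes: BSEA×2, BSEa×2, BSeA×2, BSea×2, bSEA×2, bSEa×2, bSeA×2, bSea×2
BbSsEEAA×BbSSEeAa grid (16·16=256): BBSSEEAA=8 BBSSEEAa=8 BBSSEeAA=8 BBSSEeAa=8 BBSsEEAA=8 BBSsEEAa=8 BBSsEeAA=8 BBSsEeAa=8 BbSSEEAA=16 BbSSEEAa=16 BbSSEeAA=16 BbSSEeAa=16 BbSsEEAA=16 BbSsEEAa=16 BbSsEeAA=16 BbSsEeAa=16 bbSSEEAA=8 bbSSEEAa=8 bbSSEeAA=8 bbSSEeAa=8 bbSsEEAA=8 bbSsEEAa=8 bbSsEeAA=8 bbSsEeAa=8
bbSsEeAa hits 8/256; gcd=8; 8÷8/256÷8 = 1/32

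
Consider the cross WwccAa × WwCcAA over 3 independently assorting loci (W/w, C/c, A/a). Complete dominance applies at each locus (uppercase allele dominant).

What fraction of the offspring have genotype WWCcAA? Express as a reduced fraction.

WwccAa gametes: WcA×2, Wca×2, wcA×2, wca×2
WwCcAA gametes: WCA×2, WcA×2, wCA×2, wcA×2
WwccAa×WwCcAA grid (8·8=64): WWCcAA=4 WWCcAa=4 WWccAA=4 WWccAa=4 WwCcAA=8 WwCcAa=8 WwccAA=8 WwccAa=8 wwCcAA=4 wwCcAa=4 wwccAA=4 wwccAa=4
WWCcAA hits 4/64; gcd=4; 4÷4/64÷4 = 1/16

P(WWCcAA) = 1/16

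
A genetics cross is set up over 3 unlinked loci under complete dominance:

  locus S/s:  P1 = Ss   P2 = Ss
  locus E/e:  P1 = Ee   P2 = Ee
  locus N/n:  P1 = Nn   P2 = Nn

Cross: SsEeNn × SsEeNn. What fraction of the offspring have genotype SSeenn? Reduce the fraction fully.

SsEeNn gametes: SEN×1, SEn×1, SeN×1, Sen×1, sEN×1, sEn×1, seN×1, sen×1
SsEeNn gametes: SEN×1, SEn×1, SeN×1, Sen×1, sEN×1, sEn×1, seN×1, sen×1
SsEeNn×SsEeNn grid (8·8=64): SSEENN=1 SSEENn=2 SSEEnn=1 SSEeNN=2 SSEeNn=4 SSEenn=2 SSeeNN=1 SSeeNn=2 SSeenn=1 SsEENN=2 SsEENn=4 SsEEnn=2 SsEeNN=4 SsEeNn=8 SsEenn=4 SseeNN=2 SseeNn=4 Sseenn=2 ssEENN=1 ssEENn=2 ssEEnn=1 ssEeNN=2 ssEeNn=4 ssEenn=2 sseeNN=1 sseeNn=2 sseenn=1
SSeenn hits 1/64; gcd=1; 1÷1/64÷1 = 1/64

P(SSeenn) = 1/64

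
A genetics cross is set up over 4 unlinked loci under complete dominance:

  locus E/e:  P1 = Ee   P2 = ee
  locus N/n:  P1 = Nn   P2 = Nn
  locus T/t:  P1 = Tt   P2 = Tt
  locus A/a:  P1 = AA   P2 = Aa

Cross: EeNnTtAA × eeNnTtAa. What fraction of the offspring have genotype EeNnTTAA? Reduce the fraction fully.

EeNnTtAA gametes: ENTA×2, ENtA×2, EnTA×2, EntA×2, eNTA×2, eNtA×2, enTA×2, entA×2
eeNnTtAa gametes: eNTA×2, eNTa×2, eNtA×2, eNta×2, enTA×2, enTa×2, entA×2, enta×2
EeNnTtAA×eeNnTtAa grid (16·16=256): EeNNTTAA=4 EeNNTTAa=4 EeNNTtAA=8 EeNNTtAa=8 EeNNttAA=4 EeNNttAa=4 EeNnTTAA=8 EeNnTTAa=8 EeNnTtAA=16 EeNnTtAa=16 EeNnttAA=8 EeNnttAa=8 EennTTAA=4 EennTTAa=4 EennTtAA=8 EennTtAa=8 EennttAA=4 EennttAa=4 eeNNTTAA=4 eeNNTTAa=4 eeNNTtAA=8 eeNNTtAa=8 eeNNttAA=4 eeNNttAa=4 eeNnTTAA=8 eeNnTTAa=8 eeNnTtAA=16 eeNnTtAa=16 eeNnttAA=8 eeNnttAa=8 eennTTAA=4 eennTTAa=4 eennTtAA=8 eennTtAa=8 eennttAA=4 eennttAa=4
EeNnTTAA hits 8/256; gcd=8; 8÷8/256÷8 = 1/32

P(EeNnTTAA) = 1/32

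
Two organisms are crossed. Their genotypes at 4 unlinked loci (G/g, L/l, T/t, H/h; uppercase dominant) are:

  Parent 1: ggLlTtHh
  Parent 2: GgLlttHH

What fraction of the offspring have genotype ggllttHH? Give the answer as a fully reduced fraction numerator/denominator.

ggLlTtHh gametes: gLTH×2, gLTh×2, gLtH×2, gLth×2, glTH×2, glTh×2, gltH×2, glth×2
GgLlttHH gametes: GLtH×4, GltH×4, gLtH×4, gltH×4
ggLlTtHh×GgLlttHH grid (16·16=256): GgLLTtHH=8 GgLLTtHh=8 GgLLttHH=8 GgLLttHh=8 GgLlTtHH=16 GgLlTtHh=16 GgLlttHH=16 GgLlttHh=16 GgllTtHH=8 GgllTtHh=8 GgllttHH=8 GgllttHh=8 ggLLTtHH=8 ggLLTtHh=8 ggLLttHH=8 ggLLttHh=8 ggLlTtHH=16 ggLlTtHh=16 ggLlttHH=16 ggLlttHh=16 ggllTtHH=8 ggllTtHh=8 ggllttHH=8 ggllttHh=8
ggllttHH hits 8/256; gcd=8; 8÷8/256÷8 = 1/32

P(ggllttHH) = 1/32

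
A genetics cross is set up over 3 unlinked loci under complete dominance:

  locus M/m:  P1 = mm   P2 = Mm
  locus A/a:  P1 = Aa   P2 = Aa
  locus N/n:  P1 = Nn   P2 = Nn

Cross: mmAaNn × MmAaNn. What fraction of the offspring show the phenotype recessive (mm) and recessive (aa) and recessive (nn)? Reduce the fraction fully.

P(mm aa nn) = 1/32

mmAaNn gametes: mAN×2, mAn×2, maN×2, man×2
MmAaNn gametes: MAN×1, MAn×1, MaN×1, Man×1, mAN×1, mAn×1, maN×1, man×1
mmAaNn×MmAaNn grid (8·8=64): MmAANN=2 MmAANn=4 MmAAnn=2 MmAaNN=4 MmAaNn=8 MmAann=4 MmaaNN=2 MmaaNn=4 Mmaann=2 mmAANN=2 mmAANn=4 mmAAnn=2 mmAaNN=4 mmAaNn=8 mmAann=4 mmaaNN=2 mmaaNn=4 mmaann=2
mm aa nn hits 2/64; gcd=2; 2÷2/64÷2 = 1/32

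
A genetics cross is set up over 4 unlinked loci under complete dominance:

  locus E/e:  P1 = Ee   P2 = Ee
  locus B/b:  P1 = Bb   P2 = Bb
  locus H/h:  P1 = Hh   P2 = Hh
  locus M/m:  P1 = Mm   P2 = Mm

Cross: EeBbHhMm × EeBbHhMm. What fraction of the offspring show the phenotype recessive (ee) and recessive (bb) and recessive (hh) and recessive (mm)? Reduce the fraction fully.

P(ee bb hh mm) = 1/256

EeBbHhMm gametes: EBHM×1, EBHm×1, EBhM×1, EBhm×1, EbHM×1, EbHm×1, EbhM×1, Ebhm×1, eBHM×1, eBHm×1, eBhM×1, eBhm×1, ebHM×1, ebHm×1, ebhM×1, ebhm×1
EeBbHhMm gametes: EBHM×1, EBHm×1, EBhM×1, EBhm×1, EbHM×1, EbHm×1, EbhM×1, Ebhm×1, eBHM×1, eBHm×1, eBhM×1, eBhm×1, ebHM×1, ebHm×1, ebhM×1, ebhm×1
EeBbHhMm×EeBbHhMm grid (16·16=256): EEBBHHMM=1 EEBBHHMm=2 EEBBHHmm=1 EEBBHhMM=2 EEBBHhMm=4 EEBBHhmm=2 EEBBhhMM=1 EEBBhhMm=2 EEBBhhmm=1 EEBbHHMM=2 EEBbHHMm=4 EEBbHHmm=2 EEBbHhMM=4 EEBbHhMm=8 EEBbHhmm=4 EEBbhhMM=2 EEBbhhMm=4 EEBbhhmm=2 EEbbHHMM=1 EEbbHHMm=2 EEbbHHmm=1 EEbbHhMM=2 EEbbHhMm=4 EEbbHhmm=2 EEbbhhMM=1 EEbbhhMm=2 EEbbhhmm=1 EeBBHHMM=2 EeBBHHMm=4 EeBBHHmm=2 EeBBHhMM=4 EeBBHhMm=8 EeBBHhmm=4 EeBBhhMM=2 EeBBhhMm=4 EeBBhhmm=2 EeBbHHMM=4 EeBbHHMm=8 EeBbHHmm=4 EeBbHhMM=8 EeBbHhMm=16 EeBbHhmm=8 EeBbhhMM=4 EeBbhhMm=8 EeBbhhmm=4 EebbHHMM=2 EebbHHMm=4 EebbHHmm=2 EebbHhMM=4 EebbHhMm=8 EebbHhmm=4 EebbhhMM=2 EebbhhMm=4 Eebbhhmm=2 eeBBHHMM=1 eeBBHHMm=2 eeBBHHmm=1 eeBBHhMM=2 eeBBHhMm=4 eeBBHhmm=2 eeBBhhMM=1 eeBBhhMm=2 eeBBhhmm=1 eeBbHHMM=2 eeBbHHMm=4 eeBbHHmm=2 eeBbHhMM=4 eeBbHhMm=8 eeBbHhmm=4 eeBbhhMM=2 eeBbhhMm=4 eeBbhhmm=2 eebbHHMM=1 eebbHHMm=2 eebbHHmm=1 eebbHhMM=2 eebbHhMm=4 eebbHhmm=2 eebbhhMM=1 eebbhhMm=2 eebbhhmm=1
ee bb hh mm hits 1/256; gcd=1; 1÷1/256÷1 = 1/256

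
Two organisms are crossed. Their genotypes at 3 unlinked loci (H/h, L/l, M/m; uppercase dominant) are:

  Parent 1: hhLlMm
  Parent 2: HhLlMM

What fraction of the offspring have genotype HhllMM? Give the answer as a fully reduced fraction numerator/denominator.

hhLlMm gametes: hLM×2, hLm×2, hlM×2, hlm×2
HhLlMM gametes: HLM×2, HlM×2, hLM×2, hlM×2
hhLlMm×HhLlMM grid (8·8=64): HhLLMM=4 HhLLMm=4 HhLlMM=8 HhLlMm=8 HhllMM=4 HhllMm=4 hhLLMM=4 hhLLMm=4 hhLlMM=8 hhLlMm=8 hhllMM=4 hhllMm=4
HhllMM hits 4/64; gcd=4; 4÷4/64÷4 = 1/16

P(HhllMM) = 1/16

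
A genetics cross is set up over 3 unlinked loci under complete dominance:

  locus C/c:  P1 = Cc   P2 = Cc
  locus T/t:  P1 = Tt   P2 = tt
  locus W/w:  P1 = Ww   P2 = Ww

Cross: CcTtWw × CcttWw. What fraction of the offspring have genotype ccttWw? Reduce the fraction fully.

P(ccttWw) = 1/16

CcTtWw gametes: CTW×1, CTw×1, CtW×1, Ctw×1, cTW×1, cTw×1, ctW×1, ctw×1
CcttWw gametes: CtW×2, Ctw×2, ctW×2, ctw×2
CcTtWw×CcttWw grid (8·8=64): CCTtWW=2 CCTtWw=4 CCTtww=2 CCttWW=2 CCttWw=4 CCttww=2 CcTtWW=4 CcTtWw=8 CcTtww=4 CcttWW=4 CcttWw=8 Ccttww=4 ccTtWW=2 ccTtWw=4 ccTtww=2 ccttWW=2 ccttWw=4 ccttww=2
ccttWw hits 4/64; gcd=4; 4÷4/64÷4 = 1/16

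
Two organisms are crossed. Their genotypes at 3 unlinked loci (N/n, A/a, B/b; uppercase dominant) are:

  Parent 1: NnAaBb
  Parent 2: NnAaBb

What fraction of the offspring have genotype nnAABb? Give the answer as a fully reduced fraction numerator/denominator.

NnAaBb gametes: NAB×1, NAb×1, NaB×1, Nab×1, nAB×1, nAb×1, naB×1, nab×1
NnAaBb gametes: NAB×1, NAb×1, NaB×1, Nab×1, nAB×1, nAb×1, naB×1, nab×1
NnAaBb×NnAaBb grid (8·8=64): NNAABB=1 NNAABb=2 NNAAbb=1 NNAaBB=2 NNAaBb=4 NNAabb=2 NNaaBB=1 NNaaBb=2 NNaabb=1 NnAABB=2 NnAABb=4 NnAAbb=2 NnAaBB=4 NnAaBb=8 NnAabb=4 NnaaBB=2 NnaaBb=4 Nnaabb=2 nnAABB=1 nnAABb=2 nnAAbb=1 nnAaBB=2 nnAaBb=4 nnAabb=2 nnaaBB=1 nnaaBb=2 nnaabb=1
nnAABb hits 2/64; gcd=2; 2÷2/64÷2 = 1/32

P(nnAABb) = 1/32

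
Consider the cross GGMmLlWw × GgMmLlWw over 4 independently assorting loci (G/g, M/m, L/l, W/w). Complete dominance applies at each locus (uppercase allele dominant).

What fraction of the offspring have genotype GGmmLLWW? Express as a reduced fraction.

GGMmLlWw gametes: GMLW×2, GMLw×2, GMlW×2, GMlw×2, GmLW×2, GmLw×2, GmlW×2, Gmlw×2
GgMmLlWw gametes: GMLW×1, GMLw×1, GMlW×1, GMlw×1, GmLW×1, GmLw×1, GmlW×1, Gmlw×1, gMLW×1, gMLw×1, gMlW×1, gMlw×1, gmLW×1, gmLw×1, gmlW×1, gmlw×1
GGMmLlWw×GgMmLlWw grid (16·16=256): GGMMLLWW=2 GGMMLLWw=4 GGMMLLww=2 GGMMLlWW=4 GGMMLlWw=8 GGMMLlww=4 GGMMllWW=2 GGMMllWw=4 GGMMllww=2 GGMmLLWW=4 GGMmLLWw=8 GGMmLLww=4 GGMmLlWW=8 GGMmLlWw=16 GGMmLlww=8 GGMmllWW=4 GGMmllWw=8 GGMmllww=4 GGmmLLWW=2 GGmmLLWw=4 GGmmLLww=2 GGmmLlWW=4 GGmmLlWw=8 GGmmLlww=4 GGmmllWW=2 GGmmllWw=4 GGmmllww=2 GgMMLLWW=2 GgMMLLWw=4 GgMMLLww=2 GgMMLlWW=4 GgMMLlWw=8 GgMMLlww=4 GgMMllWW=2 GgMMllWw=4 GgMMllww=2 GgMmLLWW=4 GgMmLLWw=8 GgMmLLww=4 GgMmLlWW=8 GgMmLlWw=16 GgMmLlww=8 GgMmllWW=4 GgMmllWw=8 GgMmllww=4 GgmmLLWW=2 GgmmLLWw=4 GgmmLLww=2 GgmmLlWW=4 GgmmLlWw=8 GgmmLlww=4 GgmmllWW=2 GgmmllWw=4 Ggmmllww=2
GGmmLLWW hits 2/256; gcd=2; 2÷2/256÷2 = 1/128

P(GGmmLLWW) = 1/128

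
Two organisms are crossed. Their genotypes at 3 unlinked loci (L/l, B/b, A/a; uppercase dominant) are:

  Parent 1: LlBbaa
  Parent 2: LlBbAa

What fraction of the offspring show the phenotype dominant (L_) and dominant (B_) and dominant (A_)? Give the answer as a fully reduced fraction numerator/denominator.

LlBbaa gametes: LBa×2, Lba×2, lBa×2, lba×2
LlBbAa gametes: LBA×1, LBa×1, LbA×1, Lba×1, lBA×1, lBa×1, lbA×1, lba×1
LlBbaa×LlBbAa grid (8·8=64): LLBBAa=2 LLBBaa=2 LLBbAa=4 LLBbaa=4 LLbbAa=2 LLbbaa=2 LlBBAa=4 LlBBaa=4 LlBbAa=8 LlBbaa=8 LlbbAa=4 Llbbaa=4 llBBAa=2 llBBaa=2 llBbAa=4 llBbaa=4 llbbAa=2 llbbaa=2
L_ B_ A_ hits 18/64; gcd=2; 18÷2/64÷2 = 9/32

P(L_ B_ A_) = 9/32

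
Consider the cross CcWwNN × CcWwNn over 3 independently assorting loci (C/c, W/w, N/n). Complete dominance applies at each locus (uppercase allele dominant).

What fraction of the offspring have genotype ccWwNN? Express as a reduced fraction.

CcWwNN gametes: CWN×2, CwN×2, cWN×2, cwN×2
CcWwNn gametes: CWN×1, CWn×1, CwN×1, Cwn×1, cWN×1, cWn×1, cwN×1, cwn×1
CcWwNN×CcWwNn grid (8·8=64): CCWWNN=2 CCWWNn=2 CCWwNN=4 CCWwNn=4 CCwwNN=2 CCwwNn=2 CcWWNN=4 CcWWNn=4 CcWwNN=8 CcWwNn=8 CcwwNN=4 CcwwNn=4 ccWWNN=2 ccWWNn=2 ccWwNN=4 ccWwNn=4 ccwwNN=2 ccwwNn=2
ccWwNN hits 4/64; gcd=4; 4÷4/64÷4 = 1/16

P(ccWwNN) = 1/16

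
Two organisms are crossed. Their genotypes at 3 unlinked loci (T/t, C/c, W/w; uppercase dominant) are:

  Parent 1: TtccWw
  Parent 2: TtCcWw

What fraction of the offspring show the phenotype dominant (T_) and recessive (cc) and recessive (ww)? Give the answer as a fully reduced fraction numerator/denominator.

TtccWw gametes: TcW×2, Tcw×2, tcW×2, tcw×2
TtCcWw gametes: TCW×1, TCw×1, TcW×1, Tcw×1, tCW×1, tCw×1, tcW×1, tcw×1
TtccWw×TtCcWw grid (8·8=64): TTCcWW=2 TTCcWw=4 TTCcww=2 TTccWW=2 TTccWw=4 TTccww=2 TtCcWW=4 TtCcWw=8 TtCcww=4 TtccWW=4 TtccWw=8 Ttccww=4 ttCcWW=2 ttCcWw=4 ttCcww=2 ttccWW=2 ttccWw=4 ttccww=2
T_ cc ww hits 6/64; gcd=2; 6÷2/64÷2 = 3/32

P(T_ cc ww) = 3/32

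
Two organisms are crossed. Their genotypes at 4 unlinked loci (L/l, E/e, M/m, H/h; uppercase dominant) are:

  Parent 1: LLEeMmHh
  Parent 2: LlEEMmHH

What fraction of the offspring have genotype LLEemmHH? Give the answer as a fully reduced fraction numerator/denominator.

LLEeMmHh gametes: LEMH×2, LEMh×2, LEmH×2, LEmh×2, LeMH×2, LeMh×2, LemH×2, Lemh×2
LlEEMmHH gametes: LEMH×4, LEmH×4, lEMH×4, lEmH×4
LLEeMmHh×LlEEMmHH grid (16·16=256): LLEEMMHH=8 LLEEMMHh=8 LLEEMmHH=16 LLEEMmHh=16 LLEEmmHH=8 LLEEmmHh=8 LLEeMMHH=8 LLEeMMHh=8 LLEeMmHH=16 LLEeMmHh=16 LLEemmHH=8 LLEemmHh=8 LlEEMMHH=8 LlEEMMHh=8 LlEEMmHH=16 LlEEMmHh=16 LlEEmmHH=8 LlEEmmHh=8 LlEeMMHH=8 LlEeMMHh=8 LlEeMmHH=16 LlEeMmHh=16 LlEemmHH=8 LlEemmHh=8
LLEemmHH hits 8/256; gcd=8; 8÷8/256÷8 = 1/32

P(LLEemmHH) = 1/32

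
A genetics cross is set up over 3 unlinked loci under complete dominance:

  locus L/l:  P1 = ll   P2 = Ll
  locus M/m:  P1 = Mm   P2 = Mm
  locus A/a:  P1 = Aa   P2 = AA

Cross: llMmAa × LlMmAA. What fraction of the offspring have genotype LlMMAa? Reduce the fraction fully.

llMmAa gametes: lMA×2, lMa×2, lmA×2, lma×2
LlMmAA gametes: LMA×2, LmA×2, lMA×2, lmA×2
llMmAa×LlMmAA grid (8·8=64): LlMMAA=4 LlMMAa=4 LlMmAA=8 LlMmAa=8 LlmmAA=4 LlmmAa=4 llMMAA=4 llMMAa=4 llMmAA=8 llMmAa=8 llmmAA=4 llmmAa=4
LlMMAa hits 4/64; gcd=4; 4÷4/64÷4 = 1/16

P(LlMMAa) = 1/16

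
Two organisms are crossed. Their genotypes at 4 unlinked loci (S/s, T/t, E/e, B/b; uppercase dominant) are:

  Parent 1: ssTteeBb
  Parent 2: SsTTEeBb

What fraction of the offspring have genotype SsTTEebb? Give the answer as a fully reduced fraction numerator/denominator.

P(SsTTEebb) = 1/32

ssTteeBb gametes: sTeB×4, sTeb×4, steB×4, steb×4
SsTTEeBb gametes: STEB×2, STEb×2, STeB×2, STeb×2, sTEB×2, sTEb×2, sTeB×2, sTeb×2
ssTteeBb×SsTTEeBb grid (16·16=256): SsTTEeBB=8 SsTTEeBb=16 SsTTEebb=8 SsTTeeBB=8 SsTTeeBb=16 SsTTeebb=8 SsTtEeBB=8 SsTtEeBb=16 SsTtEebb=8 SsTteeBB=8 SsTteeBb=16 SsTteebb=8 ssTTEeBB=8 ssTTEeBb=16 ssTTEebb=8 ssTTeeBB=8 ssTTeeBb=16 ssTTeebb=8 ssTtEeBB=8 ssTtEeBb=16 ssTtEebb=8 ssTteeBB=8 ssTteeBb=16 ssTteebb=8
SsTTEebb hits 8/256; gcd=8; 8÷8/256÷8 = 1/32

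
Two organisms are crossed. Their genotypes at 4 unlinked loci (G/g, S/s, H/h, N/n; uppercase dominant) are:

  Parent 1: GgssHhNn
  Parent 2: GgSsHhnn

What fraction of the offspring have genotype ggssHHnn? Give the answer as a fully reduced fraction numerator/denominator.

GgssHhNn gametes: GsHN×2, GsHn×2, GshN×2, Gshn×2, gsHN×2, gsHn×2, gshN×2, gshn×2
GgSsHhnn gametes: GSHn×2, GShn×2, GsHn×2, Gshn×2, gSHn×2, gShn×2, gsHn×2, gshn×2
GgssHhNn×GgSsHhnn grid (16·16=256): GGSsHHNn=4 GGSsHHnn=4 GGSsHhNn=8 GGSsHhnn=8 GGSshhNn=4 GGSshhnn=4 GGssHHNn=4 GGssHHnn=4 GGssHhNn=8 GGssHhnn=8 GGsshhNn=4 GGsshhnn=4 GgSsHHNn=8 GgSsHHnn=8 GgSsHhNn=16 GgSsHhnn=16 GgSshhNn=8 GgSshhnn=8 GgssHHNn=8 GgssHHnn=8 GgssHhNn=16 GgssHhnn=16 GgsshhNn=8 Ggsshhnn=8 ggSsHHNn=4 ggSsHHnn=4 ggSsHhNn=8 ggSsHhnn=8 ggSshhNn=4 ggSshhnn=4 ggssHHNn=4 ggssHHnn=4 ggssHhNn=8 ggssHhnn=8 ggsshhNn=4 ggsshhnn=4
ggssHHnn hits 4/256; gcd=4; 4÷4/256÷4 = 1/64

P(ggssHHnn) = 1/64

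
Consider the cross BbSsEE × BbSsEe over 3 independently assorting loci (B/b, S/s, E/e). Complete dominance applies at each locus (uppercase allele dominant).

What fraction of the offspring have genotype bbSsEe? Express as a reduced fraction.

BbSsEE gametes: BSE×2, BsE×2, bSE×2, bsE×2
BbSsEe gametes: BSE×1, BSe×1, BsE×1, Bse×1, bSE×1, bSe×1, bsE×1, bse×1
BbSsEE×BbSsEe grid (8·8=64): BBSSEE=2 BBSSEe=2 BBSsEE=4 BBSsEe=4 BBssEE=2 BBssEe=2 BbSSEE=4 BbSSEe=4 BbSsEE=8 BbSsEe=8 BbssEE=4 BbssEe=4 bbSSEE=2 bbSSEe=2 bbSsEE=4 bbSsEe=4 bbssEE=2 bbssEe=2
bbSsEe hits 4/64; gcd=4; 4÷4/64÷4 = 1/16

P(bbSsEe) = 1/16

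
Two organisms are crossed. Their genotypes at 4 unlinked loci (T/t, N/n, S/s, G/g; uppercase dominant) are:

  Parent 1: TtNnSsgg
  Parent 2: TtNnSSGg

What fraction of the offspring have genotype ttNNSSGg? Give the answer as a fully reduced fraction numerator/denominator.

TtNnSsgg gametes: TNSg×2, TNsg×2, TnSg×2, Tnsg×2, tNSg×2, tNsg×2, tnSg×2, tnsg×2
TtNnSSGg gametes: TNSG×2, TNSg×2, TnSG×2, TnSg×2, tNSG×2, tNSg×2, tnSG×2, tnSg×2
TtNnSsgg×TtNnSSGg grid (16·16=256): TTNNSSGg=4 TTNNSSgg=4 TTNNSsGg=4 TTNNSsgg=4 TTNnSSGg=8 TTNnSSgg=8 TTNnSsGg=8 TTNnSsgg=8 TTnnSSGg=4 TTnnSSgg=4 TTnnSsGg=4 TTnnSsgg=4 TtNNSSGg=8 TtNNSSgg=8 TtNNSsGg=8 TtNNSsgg=8 TtNnSSGg=16 TtNnSSgg=16 TtNnSsGg=16 TtNnSsgg=16 TtnnSSGg=8 TtnnSSgg=8 TtnnSsGg=8 TtnnSsgg=8 ttNNSSGg=4 ttNNSSgg=4 ttNNSsGg=4 ttNNSsgg=4 ttNnSSGg=8 ttNnSSgg=8 ttNnSsGg=8 ttNnSsgg=8 ttnnSSGg=4 ttnnSSgg=4 ttnnSsGg=4 ttnnSsgg=4
ttNNSSGg hits 4/256; gcd=4; 4÷4/256÷4 = 1/64

P(ttNNSSGg) = 1/64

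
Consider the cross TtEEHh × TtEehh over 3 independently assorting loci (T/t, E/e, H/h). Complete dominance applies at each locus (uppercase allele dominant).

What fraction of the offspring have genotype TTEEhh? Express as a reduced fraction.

P(TTEEhh) = 1/16

TtEEHh gametes: TEH×2, TEh×2, tEH×2, tEh×2
TtEehh gametes: TEh×2, Teh×2, tEh×2, teh×2
TtEEHh×TtEehh grid (8·8=64): TTEEHh=4 TTEEhh=4 TTEeHh=4 TTEehh=4 TtEEHh=8 TtEEhh=8 TtEeHh=8 TtEehh=8 ttEEHh=4 ttEEhh=4 ttEeHh=4 ttEehh=4
TTEEhh hits 4/64; gcd=4; 4÷4/64÷4 = 1/16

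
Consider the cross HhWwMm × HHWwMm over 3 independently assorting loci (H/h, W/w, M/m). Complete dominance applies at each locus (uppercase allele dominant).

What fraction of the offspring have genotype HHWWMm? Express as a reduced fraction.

P(HHWWMm) = 1/16

HhWwMm gametes: HWM×1, HWm×1, HwM×1, Hwm×1, hWM×1, hWm×1, hwM×1, hwm×1
HHWwMm gametes: HWM×2, HWm×2, HwM×2, Hwm×2
HhWwMm×HHWwMm grid (8·8=64): HHWWMM=2 HHWWMm=4 HHWWmm=2 HHWwMM=4 HHWwMm=8 HHWwmm=4 HHwwMM=2 HHwwMm=4 HHwwmm=2 HhWWMM=2 HhWWMm=4 HhWWmm=2 HhWwMM=4 HhWwMm=8 HhWwmm=4 HhwwMM=2 HhwwMm=4 Hhwwmm=2
HHWWMm hits 4/64; gcd=4; 4÷4/64÷4 = 1/16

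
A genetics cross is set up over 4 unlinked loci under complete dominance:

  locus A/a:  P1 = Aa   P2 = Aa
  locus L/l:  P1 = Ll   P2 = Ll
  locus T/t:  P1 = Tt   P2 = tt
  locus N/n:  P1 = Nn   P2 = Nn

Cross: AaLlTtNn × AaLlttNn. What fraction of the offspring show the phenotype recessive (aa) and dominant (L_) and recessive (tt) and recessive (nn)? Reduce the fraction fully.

P(aa L_ tt nn) = 3/128

AaLlTtNn gametes: ALTN×1, ALTn×1, ALtN×1, ALtn×1, AlTN×1, AlTn×1, AltN×1, Altn×1, aLTN×1, aLTn×1, aLtN×1, aLtn×1, alTN×1, alTn×1, altN×1, altn×1
AaLlttNn gametes: ALtN×2, ALtn×2, AltN×2, Altn×2, aLtN×2, aLtn×2, altN×2, altn×2
AaLlTtNn×AaLlttNn grid (16·16=256): AALLTtNN=2 AALLTtNn=4 AALLTtnn=2 AALLttNN=2 AALLttNn=4 AALLttnn=2 AALlTtNN=4 AALlTtNn=8 AALlTtnn=4 AALlttNN=4 AALlttNn=8 AALlttnn=4 AAllTtNN=2 AAllTtNn=4 AAllTtnn=2 AAllttNN=2 AAllttNn=4 AAllttnn=2 AaLLTtNN=4 AaLLTtNn=8 AaLLTtnn=4 AaLLttNN=4 AaLLttNn=8 AaLLttnn=4 AaLlTtNN=8 AaLlTtNn=16 AaLlTtnn=8 AaLlttNN=8 AaLlttNn=16 AaLlttnn=8 AallTtNN=4 AallTtNn=8 AallTtnn=4 AallttNN=4 AallttNn=8 Aallttnn=4 aaLLTtNN=2 aaLLTtNn=4 aaLLTtnn=2 aaLLttNN=2 aaLLttNn=4 aaLLttnn=2 aaLlTtNN=4 aaLlTtNn=8 aaLlTtnn=4 aaLlttNN=4 aaLlttNn=8 aaLlttnn=4 aallTtNN=2 aallTtNn=4 aallTtnn=2 aallttNN=2 aallttNn=4 aallttnn=2
aa L_ tt nn hits 6/256; gcd=2; 6÷2/256÷2 = 3/128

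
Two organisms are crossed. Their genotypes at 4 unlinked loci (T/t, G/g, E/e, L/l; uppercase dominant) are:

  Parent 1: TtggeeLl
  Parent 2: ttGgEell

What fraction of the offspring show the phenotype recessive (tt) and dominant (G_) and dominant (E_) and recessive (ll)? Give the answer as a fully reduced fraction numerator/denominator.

P(tt G_ E_ ll) = 1/16

TtggeeLl gametes: TgeL×4, Tgel×4, tgeL×4, tgel×4
ttGgEell gametes: tGEl×4, tGel×4, tgEl×4, tgel×4
TtggeeLl×ttGgEell grid (16·16=256): TtGgEeLl=16 TtGgEell=16 TtGgeeLl=16 TtGgeell=16 TtggEeLl=16 TtggEell=16 TtggeeLl=16 Ttggeell=16 ttGgEeLl=16 ttGgEell=16 ttGgeeLl=16 ttGgeell=16 ttggEeLl=16 ttggEell=16 ttggeeLl=16 ttggeell=16
tt G_ E_ ll hits 16/256; gcd=16; 16÷16/256÷16 = 1/16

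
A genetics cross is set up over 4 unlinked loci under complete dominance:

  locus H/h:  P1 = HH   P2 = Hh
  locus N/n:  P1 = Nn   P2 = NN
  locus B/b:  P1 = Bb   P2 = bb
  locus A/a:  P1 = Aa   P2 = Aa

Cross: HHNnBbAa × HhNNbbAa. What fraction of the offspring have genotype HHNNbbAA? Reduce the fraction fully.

HHNnBbAa gametes: HNBA×2, HNBa×2, HNbA×2, HNba×2, HnBA×2, HnBa×2, HnbA×2, Hnba×2
HhNNbbAa gametes: HNbA×4, HNba×4, hNbA×4, hNba×4
HHNnBbAa×HhNNbbAa grid (16·16=256): HHNNBbAA=8 HHNNBbAa=16 HHNNBbaa=8 HHNNbbAA=8 HHNNbbAa=16 HHNNbbaa=8 HHNnBbAA=8 HHNnBbAa=16 HHNnBbaa=8 HHNnbbAA=8 HHNnbbAa=16 HHNnbbaa=8 HhNNBbAA=8 HhNNBbAa=16 HhNNBbaa=8 HhNNbbAA=8 HhNNbbAa=16 HhNNbbaa=8 HhNnBbAA=8 HhNnBbAa=16 HhNnBbaa=8 HhNnbbAA=8 HhNnbbAa=16 HhNnbbaa=8
HHNNbbAA hits 8/256; gcd=8; 8÷8/256÷8 = 1/32

P(HHNNbbAA) = 1/32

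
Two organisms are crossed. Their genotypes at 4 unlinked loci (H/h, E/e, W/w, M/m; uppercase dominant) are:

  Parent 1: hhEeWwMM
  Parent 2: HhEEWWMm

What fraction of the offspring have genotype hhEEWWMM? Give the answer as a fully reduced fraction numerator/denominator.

hhEeWwMM gametes: hEWM×4, hEwM×4, heWM×4, hewM×4
HhEEWWMm gametes: HEWM×4, HEWm×4, hEWM×4, hEWm×4
hhEeWwMM×HhEEWWMm grid (16·16=256): HhEEWWMM=16 HhEEWWMm=16 HhEEWwMM=16 HhEEWwMm=16 HhEeWWMM=16 HhEeWWMm=16 HhEeWwMM=16 HhEeWwMm=16 hhEEWWMM=16 hhEEWWMm=16 hhEEWwMM=16 hhEEWwMm=16 hhEeWWMM=16 hhEeWWMm=16 hhEeWwMM=16 hhEeWwMm=16
hhEEWWMM hits 16/256; gcd=16; 16÷16/256÷16 = 1/16

P(hhEEWWMM) = 1/16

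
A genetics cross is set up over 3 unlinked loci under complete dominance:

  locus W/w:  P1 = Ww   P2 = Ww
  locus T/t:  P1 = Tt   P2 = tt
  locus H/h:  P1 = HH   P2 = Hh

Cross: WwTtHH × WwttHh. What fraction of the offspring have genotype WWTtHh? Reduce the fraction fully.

WwTtHH gametes: WTH×2, WtH×2, wTH×2, wtH×2
WwttHh gametes: WtH×2, Wth×2, wtH×2, wth×2
WwTtHH×WwttHh grid (8·8=64): WWTtHH=4 WWTtHh=4 WWttHH=4 WWttHh=4 WwTtHH=8 WwTtHh=8 WwttHH=8 WwttHh=8 wwTtHH=4 wwTtHh=4 wwttHH=4 wwttHh=4
WWTtHh hits 4/64; gcd=4; 4÷4/64÷4 = 1/16

P(WWTtHh) = 1/16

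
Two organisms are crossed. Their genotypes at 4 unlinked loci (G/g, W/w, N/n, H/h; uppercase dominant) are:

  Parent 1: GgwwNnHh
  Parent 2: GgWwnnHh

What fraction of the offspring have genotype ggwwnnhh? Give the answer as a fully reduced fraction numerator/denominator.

P(ggwwnnhh) = 1/64

GgwwNnHh gametes: GwNH×2, GwNh×2, GwnH×2, Gwnh×2, gwNH×2, gwNh×2, gwnH×2, gwnh×2
GgWwnnHh gametes: GWnH×2, GWnh×2, GwnH×2, Gwnh×2, gWnH×2, gWnh×2, gwnH×2, gwnh×2
GgwwNnHh×GgWwnnHh grid (16·16=256): GGWwNnHH=4 GGWwNnHh=8 GGWwNnhh=4 GGWwnnHH=4 GGWwnnHh=8 GGWwnnhh=4 GGwwNnHH=4 GGwwNnHh=8 GGwwNnhh=4 GGwwnnHH=4 GGwwnnHh=8 GGwwnnhh=4 GgWwNnHH=8 GgWwNnHh=16 GgWwNnhh=8 GgWwnnHH=8 GgWwnnHh=16 GgWwnnhh=8 GgwwNnHH=8 GgwwNnHh=16 GgwwNnhh=8 GgwwnnHH=8 GgwwnnHh=16 Ggwwnnhh=8 ggWwNnHH=4 ggWwNnHh=8 ggWwNnhh=4 ggWwnnHH=4 ggWwnnHh=8 ggWwnnhh=4 ggwwNnHH=4 ggwwNnHh=8 ggwwNnhh=4 ggwwnnHH=4 ggwwnnHh=8 ggwwnnhh=4
ggwwnnhh hits 4/256; gcd=4; 4÷4/256÷4 = 1/64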